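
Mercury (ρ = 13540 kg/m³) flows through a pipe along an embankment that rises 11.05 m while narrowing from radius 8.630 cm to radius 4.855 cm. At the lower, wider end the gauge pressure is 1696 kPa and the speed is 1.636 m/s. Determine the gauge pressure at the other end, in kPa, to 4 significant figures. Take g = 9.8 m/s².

66.97 kPa

By continuity, v₂ = v₁·A₁/A₂ = 1.636·(234.0/74.05) = 5.169 m/s.
Applying Bernoulli between the two ends and solving for P₂: P₂ = P₁ + ½ρ(v₁² − v₂²) − ρgΔh.
P₂ = 1696000 + ½·13540·(1.636² − 5.169²) − 13540·9.8·(+11.05) = 1696000 + (-162800) − (1466000) = 66970 Pa.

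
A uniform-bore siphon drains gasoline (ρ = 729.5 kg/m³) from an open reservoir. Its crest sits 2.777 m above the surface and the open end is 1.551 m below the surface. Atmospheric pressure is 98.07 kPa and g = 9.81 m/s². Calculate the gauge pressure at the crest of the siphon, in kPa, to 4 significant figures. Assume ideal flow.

The outlet speed comes from Torricelli: v = √(2g·1.551) = 5.516 m/s.
The bore is uniform, so the speed at the crest is the same v. Bernoulli surface→crest: P_atm = P_top + ½ρv² + ρg·h_top.
P_top = 98070 − ½·729.5·5.516² − 729.5·9.81·2.777 = 67100 Pa. So P_gauge = P_top − P_atm = -30970 Pa.

P_gauge ≈ -30.97 kPa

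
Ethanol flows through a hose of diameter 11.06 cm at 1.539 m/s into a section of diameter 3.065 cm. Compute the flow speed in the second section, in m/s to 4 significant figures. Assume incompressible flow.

v₂ ≈ 20.04 m/s

Mass conservation (A₁v₁ = A₂v₂) gives v₂ = 1.539 × 96.07/7.378 = 20.04 m/s.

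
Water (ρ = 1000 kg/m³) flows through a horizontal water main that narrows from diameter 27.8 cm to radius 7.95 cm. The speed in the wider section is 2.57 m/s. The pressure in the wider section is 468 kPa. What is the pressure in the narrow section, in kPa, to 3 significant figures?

Continuity gives A₁v₁ = A₂v₂, so v₂ = (607 cm²)/(199 cm²) × 2.57 m/s = 7.86 m/s.
Along the horizontal streamline, P + ½ρv² is constant.
P₂ = P₁ − ½ρ(v₂² − v₁²) = 468000 − ½·1000·(7.86² − 2.57²) = 468000 − 27600 = 440000 Pa.

P₂ ≈ 440 kPa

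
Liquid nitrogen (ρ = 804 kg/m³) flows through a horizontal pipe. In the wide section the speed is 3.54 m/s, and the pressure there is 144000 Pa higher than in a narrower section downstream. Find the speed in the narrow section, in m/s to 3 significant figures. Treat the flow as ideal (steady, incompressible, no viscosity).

v₂ ≈ 19.3 m/s

Along the level pipe P + ½ρv² is conserved, hence v₂² = v₁² + 2(P₁ − P₂)/ρ.
v₂ = √(3.54² + 2·144000/804) = √(12.5 + 358) = 19.3 m/s.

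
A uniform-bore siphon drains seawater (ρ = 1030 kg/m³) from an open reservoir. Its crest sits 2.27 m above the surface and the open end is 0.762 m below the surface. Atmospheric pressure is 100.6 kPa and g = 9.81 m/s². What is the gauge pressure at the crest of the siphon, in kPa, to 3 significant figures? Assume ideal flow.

From the surface to the outlet (both open to atmosphere, surface at rest): v = √(2g·h_out) = √(2·9.81·0.762) = 3.87 m/s.
Continuity keeps v the same throughout the tube; from surface to crest, P_atm + 0 = P_top + ½ρv² + ρg·h_top.
P_top = 100600 − ½·1030·3.87² − 1030·9.81·2.27 = 70000 Pa. So P_gauge = P_top − P_atm = -30600 Pa.

P_gauge ≈ -30.6 kPa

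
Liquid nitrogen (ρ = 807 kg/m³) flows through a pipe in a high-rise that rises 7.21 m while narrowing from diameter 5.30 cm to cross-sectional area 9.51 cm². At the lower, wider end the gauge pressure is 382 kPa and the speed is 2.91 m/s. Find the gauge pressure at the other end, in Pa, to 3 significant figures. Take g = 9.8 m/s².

The volume flow rate is constant, so v₂ = (A₁/A₂)v₁ = (22.1/9.51)·2.91 = 6.75 m/s.
Energy conservation along the streamline gives P₂ = P₁ − ½ρ(v₂² − v₁²) − ρg(h₂ − h₁).
P₂ = 382000 + ½·807·(2.91² − 6.75²) − 807·9.8·(+7.21) = 382000 + (-15000) − (57000) = 310000 Pa.

310000 Pa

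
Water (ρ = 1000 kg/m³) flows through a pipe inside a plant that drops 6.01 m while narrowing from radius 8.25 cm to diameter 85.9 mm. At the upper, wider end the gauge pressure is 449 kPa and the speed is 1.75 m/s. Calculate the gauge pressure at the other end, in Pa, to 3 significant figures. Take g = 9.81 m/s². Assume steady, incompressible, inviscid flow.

P₂ ≈ 489000 Pa

By continuity, v₂ = v₁·A₁/A₂ = 1.75·(214/58.0) = 6.46 m/s.
Bernoulli: P₁ + ½ρv₁² + ρg h₁ = P₂ + ½ρv₂² + ρg h₂, so P₂ = P₁ + ½ρ(v₁² − v₂²) − ρg(h₂ − h₁).
P₂ = 449000 + ½·1000·(1.75² − 6.46²) − 1000·9.81·(−6.01) = 449000 + (-19300) − (-59000) = 489000 Pa.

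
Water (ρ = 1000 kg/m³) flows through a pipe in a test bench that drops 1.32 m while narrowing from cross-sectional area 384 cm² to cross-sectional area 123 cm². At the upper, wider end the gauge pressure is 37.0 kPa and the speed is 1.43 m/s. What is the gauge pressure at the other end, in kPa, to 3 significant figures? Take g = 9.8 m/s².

Mass conservation (A₁v₁ = A₂v₂) gives v₂ = 1.43 × 384/123 = 4.46 m/s.
Applying Bernoulli between the two ends and solving for P₂: P₂ = P₁ + ½ρ(v₁² − v₂²) − ρgΔh.
P₂ = 37000 + ½·1000·(1.43² − 4.46²) − 1000·9.8·(−1.32) = 37000 + (-8940) − (-12900) = 41000 Pa.

P₂ ≈ 41.0 kPa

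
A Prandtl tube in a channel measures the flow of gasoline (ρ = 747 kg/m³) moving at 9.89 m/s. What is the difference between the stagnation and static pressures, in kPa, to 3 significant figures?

Bernoulli between the free stream and the stagnation point: ½ρv² = P_stag − P_static.
ΔP = ½·747·9.89² = 36500 Pa.

36.5 kPa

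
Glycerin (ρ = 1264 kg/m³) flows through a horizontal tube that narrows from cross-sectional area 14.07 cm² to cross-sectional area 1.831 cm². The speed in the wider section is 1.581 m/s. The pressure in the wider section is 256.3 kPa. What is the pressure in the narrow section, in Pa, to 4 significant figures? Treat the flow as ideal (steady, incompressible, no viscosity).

P₂ ≈ 164600 Pa

Continuity gives A₁v₁ = A₂v₂, so v₂ = (14.07 cm²)/(1.831 cm²) × 1.581 m/s = 12.15 m/s.
Along the horizontal streamline, P + ½ρv² is constant.
P₂ = P₁ − ½ρ(v₂² − v₁²) = 256300 − ½·1264·(12.15² − 1.581²) = 256300 − 91700 = 164600 Pa.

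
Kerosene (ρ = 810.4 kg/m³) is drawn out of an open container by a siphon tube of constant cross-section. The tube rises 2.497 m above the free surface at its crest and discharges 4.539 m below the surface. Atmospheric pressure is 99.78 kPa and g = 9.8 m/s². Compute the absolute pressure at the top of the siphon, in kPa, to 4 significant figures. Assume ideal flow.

Bernoulli surface→outlet gives ½v² = g·h_out, so v = √(2·9.8·4.539) = 9.432 m/s.
The bore is uniform, so the speed at the crest is the same v. Bernoulli surface→crest: P_atm = P_top + ½ρv² + ρg·h_top.
P_top = 99780 − ½·810.4·9.432² − 810.4·9.8·2.497 = 43900 Pa.

P_top ≈ 43.90 kPa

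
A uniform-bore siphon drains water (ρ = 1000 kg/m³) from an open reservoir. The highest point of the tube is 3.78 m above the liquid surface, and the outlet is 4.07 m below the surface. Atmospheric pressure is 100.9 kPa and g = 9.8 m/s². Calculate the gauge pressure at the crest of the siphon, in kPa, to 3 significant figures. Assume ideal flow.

P_gauge = -76.9 kPa

The outlet speed comes from Torricelli: v = √(2g·4.07) = 8.93 m/s.
Continuity keeps v the same throughout the tube; from surface to crest, P_atm + 0 = P_top + ½ρv² + ρg·h_top.
P_top = 100900 − ½·1000·8.93² − 1000·9.8·3.78 = 24000 Pa. So P_gauge = P_top − P_atm = -76900 Pa.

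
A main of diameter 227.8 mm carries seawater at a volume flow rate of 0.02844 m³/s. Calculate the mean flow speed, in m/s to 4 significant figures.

Q = 0.02844 m³/s = 0.02844 m³/s.
v = Q/A = 0.02844 / 0.04076 = 0.6978 m/s.

v = 0.6978 m/s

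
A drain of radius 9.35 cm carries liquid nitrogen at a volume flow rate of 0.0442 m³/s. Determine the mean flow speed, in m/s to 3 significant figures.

v ≈ 1.61 m/s

Q = 0.0442 m³/s = 0.0442 m³/s.
v = Q/A = 0.0442 / 0.0275 = 1.61 m/s.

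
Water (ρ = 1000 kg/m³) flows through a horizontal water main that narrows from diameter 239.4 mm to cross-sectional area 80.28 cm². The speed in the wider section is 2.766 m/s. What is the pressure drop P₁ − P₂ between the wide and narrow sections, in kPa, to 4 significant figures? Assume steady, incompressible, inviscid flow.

The volume flow rate is constant, so v₂ = (A₁/A₂)v₁ = (450.1/80.28)·2.766 = 15.51 m/s.
With no height change, Bernoulli's equation is P₁ + ½ρv₁² = P₂ + ½ρv₂².
P₁ − P₂ = ½·1000·(15.51² − 2.766²) = ½·1000·232.9 = 116400 Pa.

ΔP ≈ 116.4 kPa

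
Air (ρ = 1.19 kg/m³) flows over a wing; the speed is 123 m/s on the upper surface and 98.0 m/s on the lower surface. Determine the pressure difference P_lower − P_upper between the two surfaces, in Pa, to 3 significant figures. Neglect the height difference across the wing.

ΔP = 3290 Pa

Bernoulli (same height): P_lower − P_upper = ½ρ(v_upper² − v_lower²).
ΔP = ½·1.19·(123² − 98.0²) = 3290 Pa.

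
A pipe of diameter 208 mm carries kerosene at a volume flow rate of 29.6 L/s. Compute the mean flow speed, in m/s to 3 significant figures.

v ≈ 0.871 m/s

Q = 29.6 L/s = 0.0296 m³/s.
v = Q/A = 0.0296 / 0.0340 = 0.871 m/s.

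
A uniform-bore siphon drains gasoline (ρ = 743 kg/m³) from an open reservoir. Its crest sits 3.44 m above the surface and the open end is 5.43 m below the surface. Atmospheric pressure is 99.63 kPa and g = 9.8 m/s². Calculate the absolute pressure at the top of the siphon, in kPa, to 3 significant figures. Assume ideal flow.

From the surface to the outlet (both open to atmosphere, surface at rest): v = √(2g·h_out) = √(2·9.8·5.43) = 10.3 m/s.
With constant cross-section the crest speed equals v; applying Bernoulli from the surface up to the crest, P_top = P_atm − ½ρv² − ρg·h_top.
P_top = 99630 − ½·743·10.3² − 743·9.8·3.44 = 35000 Pa.

P_top ≈ 35.0 kPa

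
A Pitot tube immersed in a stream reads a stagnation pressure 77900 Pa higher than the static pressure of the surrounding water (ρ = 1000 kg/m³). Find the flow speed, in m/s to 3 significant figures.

At the stagnation point the flow is brought to rest, so Bernoulli gives P_stag − P_static = ½ρv².
v = √(2ΔP/ρ) = √(2·77900/1000) = 12.5 m/s.

v = 12.5 m/s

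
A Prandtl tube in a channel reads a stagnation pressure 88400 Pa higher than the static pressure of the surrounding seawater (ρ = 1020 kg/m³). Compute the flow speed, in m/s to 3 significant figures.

At the stagnation point the flow is brought to rest, so Bernoulli gives P_stag − P_static = ½ρv².
v = √(2ΔP/ρ) = √(2·88400/1020) = 13.2 m/s.

v = 13.2 m/s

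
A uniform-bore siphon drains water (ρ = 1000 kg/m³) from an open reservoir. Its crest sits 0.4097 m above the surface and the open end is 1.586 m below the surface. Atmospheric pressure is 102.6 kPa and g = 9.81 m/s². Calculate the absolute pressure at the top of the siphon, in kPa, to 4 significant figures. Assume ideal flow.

From the surface to the outlet (both open to atmosphere, surface at rest): v = √(2g·h_out) = √(2·9.81·1.586) = 5.578 m/s.
The bore is uniform, so the speed at the crest is the same v. Bernoulli surface→crest: P_atm = P_top + ½ρv² + ρg·h_top.
P_top = 102600 − ½·1000·5.578² − 1000·9.81·0.4097 = 83020 Pa.

P_top ≈ 83.02 kPa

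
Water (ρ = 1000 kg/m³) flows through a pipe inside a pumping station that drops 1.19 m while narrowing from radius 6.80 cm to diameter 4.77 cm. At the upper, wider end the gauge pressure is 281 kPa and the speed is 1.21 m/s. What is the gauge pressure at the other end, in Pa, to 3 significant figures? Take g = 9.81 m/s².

P₂ ≈ 245000 Pa

By continuity, v₂ = v₁·A₁/A₂ = 1.21·(145/17.9) = 9.84 m/s.
Energy conservation along the streamline gives P₂ = P₁ − ½ρ(v₂² − v₁²) − ρg(h₂ − h₁).
P₂ = 281000 + ½·1000·(1.21² − 9.84²) − 1000·9.81·(−1.19) = 281000 + (-47600) − (-11700) = 245000 Pa.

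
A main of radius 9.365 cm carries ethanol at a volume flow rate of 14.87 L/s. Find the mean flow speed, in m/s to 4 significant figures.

0.5397 m/s

Q = 14.87 L/s = 0.01487 m³/s.
v = Q/A = 0.01487 / 0.02755 = 0.5397 m/s.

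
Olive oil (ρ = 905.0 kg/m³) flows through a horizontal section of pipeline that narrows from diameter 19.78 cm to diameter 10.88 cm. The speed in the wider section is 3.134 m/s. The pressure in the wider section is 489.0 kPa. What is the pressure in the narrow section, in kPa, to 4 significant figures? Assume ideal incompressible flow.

Continuity gives A₁v₁ = A₂v₂, so v₂ = (307.3 cm²)/(92.97 cm²) × 3.134 m/s = 10.36 m/s.
Along the horizontal streamline, P + ½ρv² is constant.
P₂ = P₁ − ½ρ(v₂² − v₁²) = 489000 − ½·905.0·(10.36² − 3.134²) = 489000 − 44110 = 444900 Pa.

P₂ = 444.9 kPa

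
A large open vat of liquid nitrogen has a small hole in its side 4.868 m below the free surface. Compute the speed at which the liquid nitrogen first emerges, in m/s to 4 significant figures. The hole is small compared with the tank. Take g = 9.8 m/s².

The surface is effectively still and both ends are open, so ½v² = gh and v = √(2·9.8·4.868) = 9.768 m/s.

v ≈ 9.768 m/s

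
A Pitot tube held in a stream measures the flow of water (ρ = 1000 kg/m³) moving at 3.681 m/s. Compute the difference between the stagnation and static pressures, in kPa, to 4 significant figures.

The dynamic pressure equals the rise in static pressure at the stagnation point: ΔP = ½ρv².
ΔP = ½·1000·3.681² = 6775 Pa.

ΔP = 6.775 kPa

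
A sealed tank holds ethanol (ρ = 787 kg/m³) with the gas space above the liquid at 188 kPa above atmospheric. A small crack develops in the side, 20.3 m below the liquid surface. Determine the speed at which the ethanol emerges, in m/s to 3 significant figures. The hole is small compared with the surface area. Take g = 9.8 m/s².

Take point 1 at the surface (v₁ ≈ 0) and point 2 at the hole (at atmospheric pressure). Bernoulli: P₁ + ρg h = P_atm + ½ρv₂².
With P₁ − P_atm = 188000 Pa, v₂ = √(2gh + 2ΔP/ρ) = √(2·9.8·20.3 + 2·188000/787) = 29.6 m/s.

29.6 m/s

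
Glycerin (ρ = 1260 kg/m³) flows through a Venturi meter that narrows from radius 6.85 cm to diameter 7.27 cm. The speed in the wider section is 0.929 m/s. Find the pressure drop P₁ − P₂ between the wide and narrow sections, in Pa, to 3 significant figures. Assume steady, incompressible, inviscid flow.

ΔP ≈ 6310 Pa

Mass conservation (A₁v₁ = A₂v₂) gives v₂ = 0.929 × 147/41.5 = 3.30 m/s.
Along the horizontal streamline, P + ½ρv² is constant.
P₁ − P₂ = ½·1260·(3.30² − 0.929²) = ½·1260·10.0 = 6310 Pa.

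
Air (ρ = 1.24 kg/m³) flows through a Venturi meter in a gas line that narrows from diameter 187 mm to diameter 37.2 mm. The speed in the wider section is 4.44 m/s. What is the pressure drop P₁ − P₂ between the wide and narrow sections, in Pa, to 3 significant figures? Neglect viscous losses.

By continuity, v₂ = v₁·A₁/A₂ = 4.44·(275/10.9) = 112 m/s.
The pipe is horizontal, so Bernoulli reduces to P₁ + ½ρv₁² = P₂ + ½ρv₂².
P₁ − P₂ = ½·1.24·(112² − 4.44²) = ½·1.24·12600 = 7790 Pa.

ΔP = 7790 Pa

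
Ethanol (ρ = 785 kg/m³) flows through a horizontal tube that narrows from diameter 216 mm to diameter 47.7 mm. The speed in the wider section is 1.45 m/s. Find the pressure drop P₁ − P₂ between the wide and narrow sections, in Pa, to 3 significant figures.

By continuity, v₂ = v₁·A₁/A₂ = 1.45·(366/17.9) = 29.7 m/s.
The pipe is horizontal, so Bernoulli reduces to P₁ + ½ρv₁² = P₂ + ½ρv₂².
P₁ − P₂ = ½·785·(29.7² − 1.45²) = ½·785·882 = 346000 Pa.

ΔP ≈ 346000 Pa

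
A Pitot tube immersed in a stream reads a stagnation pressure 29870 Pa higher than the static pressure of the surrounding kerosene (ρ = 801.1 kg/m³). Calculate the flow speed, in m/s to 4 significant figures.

v = 8.636 m/s

At the stagnation point the flow is brought to rest, so Bernoulli gives P_stag − P_static = ½ρv².
v = √(2ΔP/ρ) = √(2·29870/801.1) = 8.636 m/s.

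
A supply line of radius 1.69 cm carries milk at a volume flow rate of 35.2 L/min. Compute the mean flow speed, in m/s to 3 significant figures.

Q = 35.2 L/min = 0.000587 m³/s.
v = Q/A = 0.000587 / 0.000897 = 0.654 m/s.

v ≈ 0.654 m/s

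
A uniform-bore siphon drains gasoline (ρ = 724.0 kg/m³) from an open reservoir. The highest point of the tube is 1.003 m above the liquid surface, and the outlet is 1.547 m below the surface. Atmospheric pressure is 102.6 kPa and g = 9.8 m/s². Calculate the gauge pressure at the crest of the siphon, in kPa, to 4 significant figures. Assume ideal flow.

From the surface to the outlet (both open to atmosphere, surface at rest): v = √(2g·h_out) = √(2·9.8·1.547) = 5.506 m/s.
The bore is uniform, so the speed at the crest is the same v. Bernoulli surface→crest: P_atm = P_top + ½ρv² + ρg·h_top.
P_top = 102600 − ½·724.0·5.506² − 724.0·9.8·1.003 = 84510 Pa. So P_gauge = P_top − P_atm = -18090 Pa.

-18.09 kPa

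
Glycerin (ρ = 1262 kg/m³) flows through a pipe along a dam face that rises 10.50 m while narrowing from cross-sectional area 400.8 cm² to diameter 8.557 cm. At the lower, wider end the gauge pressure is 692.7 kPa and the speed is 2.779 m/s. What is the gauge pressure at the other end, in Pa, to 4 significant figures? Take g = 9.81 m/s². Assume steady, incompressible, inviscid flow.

330900 Pa

By continuity, v₂ = v₁·A₁/A₂ = 2.779·(400.8/57.51) = 19.37 m/s.
Energy conservation along the streamline gives P₂ = P₁ − ½ρ(v₂² − v₁²) − ρg(h₂ − h₁).
P₂ = 692700 + ½·1262·(2.779² − 19.37²) − 1262·9.81·(+10.50) = 692700 + (-231800) − (130000) = 330900 Pa.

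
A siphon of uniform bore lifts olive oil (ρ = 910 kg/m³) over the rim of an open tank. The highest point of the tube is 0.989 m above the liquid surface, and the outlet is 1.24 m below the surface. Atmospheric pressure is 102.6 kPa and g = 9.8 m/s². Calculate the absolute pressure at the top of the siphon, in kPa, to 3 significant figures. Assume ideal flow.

P_top = 82.7 kPa

From the surface to the outlet (both open to atmosphere, surface at rest): v = √(2g·h_out) = √(2·9.8·1.24) = 4.93 m/s.
Continuity keeps v the same throughout the tube; from surface to crest, P_atm + 0 = P_top + ½ρv² + ρg·h_top.
P_top = 102600 − ½·910·4.93² − 910·9.8·0.989 = 82700 Pa.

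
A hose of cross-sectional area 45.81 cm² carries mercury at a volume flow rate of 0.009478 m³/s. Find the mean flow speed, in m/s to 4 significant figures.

Q = 0.009478 m³/s = 0.009478 m³/s.
v = Q/A = 0.009478 / 0.004581 = 2.069 m/s.

2.069 m/s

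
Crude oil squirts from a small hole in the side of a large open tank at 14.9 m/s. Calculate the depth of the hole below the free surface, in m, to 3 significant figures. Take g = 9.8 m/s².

Torricelli: v = √(2gh), so h = v²/(2g).
h = 14.9²/(2·9.8) = 222/19.60 = 11.3 m.

11.3 m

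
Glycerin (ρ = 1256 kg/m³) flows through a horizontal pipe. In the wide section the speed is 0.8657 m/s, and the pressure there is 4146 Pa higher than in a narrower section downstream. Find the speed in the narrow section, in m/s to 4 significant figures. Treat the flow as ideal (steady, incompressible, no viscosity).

Horizontal Bernoulli: P₁ + ½ρv₁² = P₂ + ½ρv₂², so v₂² = v₁² + 2(P₁ − P₂)/ρ.
v₂ = √(0.8657² + 2·4146/1256) = √(0.7494 + 6.602) = 2.711 m/s.

2.711 m/s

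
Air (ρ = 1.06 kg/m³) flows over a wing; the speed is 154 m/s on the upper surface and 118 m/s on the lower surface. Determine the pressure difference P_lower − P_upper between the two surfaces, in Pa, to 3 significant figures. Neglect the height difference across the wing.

Bernoulli (same height): P_lower − P_upper = ½ρ(v_upper² − v_lower²).
ΔP = ½·1.06·(154² − 118²) = 5190 Pa.

ΔP ≈ 5190 Pa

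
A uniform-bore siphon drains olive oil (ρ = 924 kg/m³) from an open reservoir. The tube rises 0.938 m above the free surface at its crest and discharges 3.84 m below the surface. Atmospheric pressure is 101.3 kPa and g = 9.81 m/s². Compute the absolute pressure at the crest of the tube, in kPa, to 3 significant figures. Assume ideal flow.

58.0 kPa

From the surface to the outlet (both open to atmosphere, surface at rest): v = √(2g·h_out) = √(2·9.81·3.84) = 8.68 m/s.
The bore is uniform, so the speed at the crest is the same v. Bernoulli surface→crest: P_atm = P_top + ½ρv² + ρg·h_top.
P_top = 101300 − ½·924·8.68² − 924·9.81·0.938 = 58000 Pa.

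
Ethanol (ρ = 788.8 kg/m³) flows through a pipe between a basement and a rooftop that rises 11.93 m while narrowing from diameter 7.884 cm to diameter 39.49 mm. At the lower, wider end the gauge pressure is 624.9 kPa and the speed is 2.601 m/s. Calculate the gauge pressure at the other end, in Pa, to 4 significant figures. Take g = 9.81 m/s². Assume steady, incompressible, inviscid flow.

Mass conservation (A₁v₁ = A₂v₂) gives v₂ = 2.601 × 48.82/12.25 = 10.37 m/s.
Applying Bernoulli between the two ends and solving for P₂: P₂ = P₁ + ½ρ(v₁² − v₂²) − ρgΔh.
P₂ = 624900 + ½·788.8·(2.601² − 10.37²) − 788.8·9.81·(+11.93) = 624900 + (-39720) − (92320) = 492900 Pa.

492900 Pa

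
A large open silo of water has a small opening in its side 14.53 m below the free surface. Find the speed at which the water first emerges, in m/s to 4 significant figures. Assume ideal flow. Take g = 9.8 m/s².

The surface is effectively still and both ends are open, so ½v² = gh and v = √(2·9.8·14.53) = 16.88 m/s.

v ≈ 16.88 m/s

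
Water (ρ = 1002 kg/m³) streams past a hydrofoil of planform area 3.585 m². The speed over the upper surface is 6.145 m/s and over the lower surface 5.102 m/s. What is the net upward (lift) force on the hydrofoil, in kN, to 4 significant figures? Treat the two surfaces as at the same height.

From P + ½ρv² = const at equal height, P_low − P_up = ½ρ(v_up² − v_low²).
ΔP = ½·1002·(6.145² − 5.102²) = 5877 Pa.
Lift = ΔP · A = 5877 × 3.585 = 21070 N.

F ≈ 21.07 kN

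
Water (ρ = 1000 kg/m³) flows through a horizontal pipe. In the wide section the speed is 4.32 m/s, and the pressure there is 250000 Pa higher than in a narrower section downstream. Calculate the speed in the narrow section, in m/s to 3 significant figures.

With h₁ = h₂, rearranging Bernoulli gives v₂ = √(v₁² + 2ΔP/ρ).
v₂ = √(4.32² + 2·250000/1000) = √(18.7 + 500) = 22.8 m/s.

v₂ ≈ 22.8 m/s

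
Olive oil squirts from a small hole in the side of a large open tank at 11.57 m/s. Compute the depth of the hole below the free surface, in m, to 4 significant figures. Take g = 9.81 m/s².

h ≈ 6.823 m

For a small hole in a large open tank, ½v² = gh, giving h = v²/(2g).
h = 11.57²/(2·9.81) = 133.9/19.62 = 6.823 m.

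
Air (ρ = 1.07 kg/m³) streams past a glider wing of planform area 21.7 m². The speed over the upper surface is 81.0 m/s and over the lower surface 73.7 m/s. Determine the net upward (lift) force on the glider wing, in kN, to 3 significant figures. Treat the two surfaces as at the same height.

F ≈ 13.1 kN

From P + ½ρv² = const at equal height, P_low − P_up = ½ρ(v_up² − v_low²).
ΔP = ½·1.07·(81.0² − 73.7²) = 604 Pa.
Lift = ΔP · A = 604 × 21.7 = 13100 N.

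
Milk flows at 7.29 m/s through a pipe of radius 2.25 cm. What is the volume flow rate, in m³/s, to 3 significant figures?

Q = A·v = 0.00159 m² × 7.29 m/s = 0.0116 m³/s.

Q ≈ 0.0116 m³/s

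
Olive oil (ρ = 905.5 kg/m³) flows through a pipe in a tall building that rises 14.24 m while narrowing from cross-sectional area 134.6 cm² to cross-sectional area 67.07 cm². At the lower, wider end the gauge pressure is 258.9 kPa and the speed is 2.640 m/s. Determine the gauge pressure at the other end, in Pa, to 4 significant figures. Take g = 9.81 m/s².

P₂ = 122900 Pa

The volume flow rate is constant, so v₂ = (A₁/A₂)v₁ = (134.6/67.07)·2.640 = 5.298 m/s.
Applying Bernoulli between the two ends and solving for P₂: P₂ = P₁ + ½ρ(v₁² − v₂²) − ρgΔh.
P₂ = 258900 + ½·905.5·(2.640² − 5.298²) − 905.5·9.81·(+14.24) = 258900 + (-9553) − (126500) = 122900 Pa.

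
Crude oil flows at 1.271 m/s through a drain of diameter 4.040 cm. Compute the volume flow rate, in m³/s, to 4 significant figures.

Q ≈ 0.001629 m³/s

Q = A·v = 0.001282 m² × 1.271 m/s = 0.001629 m³/s.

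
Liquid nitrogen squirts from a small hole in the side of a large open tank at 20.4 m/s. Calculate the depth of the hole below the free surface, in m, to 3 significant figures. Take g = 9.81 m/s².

h ≈ 21.2 m

For a small hole in a large open tank, ½v² = gh, giving h = v²/(2g).
h = 20.4²/(2·9.81) = 416/19.62 = 21.2 m.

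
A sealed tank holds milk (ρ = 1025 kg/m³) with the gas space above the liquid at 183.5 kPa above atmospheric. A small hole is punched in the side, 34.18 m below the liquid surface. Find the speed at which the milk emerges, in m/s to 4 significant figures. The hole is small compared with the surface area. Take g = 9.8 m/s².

v ≈ 32.06 m/s

Take point 1 at the surface (v₁ ≈ 0) and point 2 at the hole (at atmospheric pressure). Bernoulli: P₁ + ρg h = P_atm + ½ρv₂².
With P₁ − P_atm = 183500 Pa, v₂ = √(2gh + 2ΔP/ρ) = √(2·9.8·34.18 + 2·183500/1025) = 32.06 m/s.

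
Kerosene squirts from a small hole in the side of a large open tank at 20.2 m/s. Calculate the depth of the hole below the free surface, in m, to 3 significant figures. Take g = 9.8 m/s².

Inverting v = √(2gh) gives h = v² / 2g.
h = 20.2²/(2·9.8) = 408/19.60 = 20.8 m.

h ≈ 20.8 m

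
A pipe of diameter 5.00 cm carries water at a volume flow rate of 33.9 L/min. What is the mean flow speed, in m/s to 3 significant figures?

v ≈ 0.288 m/s

Q = 33.9 L/min = 0.000565 m³/s.
v = Q/A = 0.000565 / 0.00196 = 0.288 m/s.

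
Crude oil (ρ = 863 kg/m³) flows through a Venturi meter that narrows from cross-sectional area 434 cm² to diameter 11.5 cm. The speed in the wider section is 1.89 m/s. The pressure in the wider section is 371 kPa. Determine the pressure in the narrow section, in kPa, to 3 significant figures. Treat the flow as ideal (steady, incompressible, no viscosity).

The volume flow rate is constant, so v₂ = (A₁/A₂)v₁ = (434/104)·1.89 = 7.90 m/s.
The pipe is horizontal, so Bernoulli reduces to P₁ + ½ρv₁² = P₂ + ½ρv₂².
P₂ = P₁ − ½ρ(v₂² − v₁²) = 371000 − ½·863·(7.90² − 1.89²) = 371000 − 25400 = 346000 Pa.

P₂ = 346 kPa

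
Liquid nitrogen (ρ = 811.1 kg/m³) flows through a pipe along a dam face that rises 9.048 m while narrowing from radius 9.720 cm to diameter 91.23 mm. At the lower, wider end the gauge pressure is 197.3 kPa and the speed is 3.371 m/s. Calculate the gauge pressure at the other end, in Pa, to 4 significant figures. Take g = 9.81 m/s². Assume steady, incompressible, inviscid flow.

The volume flow rate is constant, so v₂ = (A₁/A₂)v₁ = (296.8/65.37)·3.371 = 15.31 m/s.
Energy conservation along the streamline gives P₂ = P₁ − ½ρ(v₂² − v₁²) − ρg(h₂ − h₁).
P₂ = 197300 + ½·811.1·(3.371² − 15.31²) − 811.1·9.81·(+9.048) = 197300 + (-90410) − (71990) = 34900 Pa.

P₂ = 34900 Pa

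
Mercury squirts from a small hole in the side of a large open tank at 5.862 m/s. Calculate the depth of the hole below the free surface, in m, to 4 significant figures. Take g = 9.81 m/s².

Inverting v = √(2gh) gives h = v² / 2g.
h = 5.862²/(2·9.81) = 34.36/19.62 = 1.751 m.

h = 1.751 m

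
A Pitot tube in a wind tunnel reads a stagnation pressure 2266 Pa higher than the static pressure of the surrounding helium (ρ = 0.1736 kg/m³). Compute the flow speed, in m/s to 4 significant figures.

161.6 m/s

Bernoulli between the free stream and the stagnation point: ½ρv² = P_stag − P_static.
v = √(2ΔP/ρ) = √(2·2266/0.1736) = 161.6 m/s.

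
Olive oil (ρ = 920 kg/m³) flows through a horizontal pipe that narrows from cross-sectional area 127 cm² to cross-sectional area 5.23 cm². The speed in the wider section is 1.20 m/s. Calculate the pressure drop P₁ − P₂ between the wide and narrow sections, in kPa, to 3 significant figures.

Mass conservation (A₁v₁ = A₂v₂) gives v₂ = 1.20 × 127/5.23 = 29.1 m/s.
The pipe is horizontal, so Bernoulli reduces to P₁ + ½ρv₁² = P₂ + ½ρv₂².
P₁ − P₂ = ½·920·(29.1² − 1.20²) = ½·920·848 = 390000 Pa.

ΔP ≈ 390 kPa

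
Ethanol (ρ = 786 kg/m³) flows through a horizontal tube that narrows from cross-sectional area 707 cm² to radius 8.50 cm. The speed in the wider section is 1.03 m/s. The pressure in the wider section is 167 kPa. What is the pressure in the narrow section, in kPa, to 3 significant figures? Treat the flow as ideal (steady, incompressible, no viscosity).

Continuity gives A₁v₁ = A₂v₂, so v₂ = (707 cm²)/(227 cm²) × 1.03 m/s = 3.21 m/s.
The pipe is horizontal, so Bernoulli reduces to P₁ + ½ρv₁² = P₂ + ½ρv₂².
P₂ = P₁ − ½ρ(v₂² − v₁²) = 167000 − ½·786·(3.21² − 1.03²) = 167000 − 3630 = 163000 Pa.

163 kPa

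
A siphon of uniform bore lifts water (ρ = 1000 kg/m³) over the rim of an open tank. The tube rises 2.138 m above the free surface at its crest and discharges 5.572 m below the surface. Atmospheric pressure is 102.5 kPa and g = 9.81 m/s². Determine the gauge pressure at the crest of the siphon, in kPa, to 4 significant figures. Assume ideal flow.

From the surface to the outlet (both open to atmosphere, surface at rest): v = √(2g·h_out) = √(2·9.81·5.572) = 10.46 m/s.
The bore is uniform, so the speed at the crest is the same v. Bernoulli surface→crest: P_atm = P_top + ½ρv² + ρg·h_top.
P_top = 102500 − ½·1000·10.46² − 1000·9.81·2.138 = 26860 Pa. So P_gauge = P_top − P_atm = -75640 Pa.

-75.64 kPa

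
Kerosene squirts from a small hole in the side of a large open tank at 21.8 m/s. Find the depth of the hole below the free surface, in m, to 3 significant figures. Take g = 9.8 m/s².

Inverting v = √(2gh) gives h = v² / 2g.
h = 21.8²/(2·9.8) = 475/19.60 = 24.2 m.

h ≈ 24.2 m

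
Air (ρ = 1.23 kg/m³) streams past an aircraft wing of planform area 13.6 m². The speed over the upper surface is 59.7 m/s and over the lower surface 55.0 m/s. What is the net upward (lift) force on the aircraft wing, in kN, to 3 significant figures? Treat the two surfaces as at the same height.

4.51 kN

From P + ½ρv² = const at equal height, P_low − P_up = ½ρ(v_up² − v_low²).
ΔP = ½·1.23·(59.7² − 55.0²) = 332 Pa.
Lift = ΔP · A = 332 × 13.6 = 4510 N.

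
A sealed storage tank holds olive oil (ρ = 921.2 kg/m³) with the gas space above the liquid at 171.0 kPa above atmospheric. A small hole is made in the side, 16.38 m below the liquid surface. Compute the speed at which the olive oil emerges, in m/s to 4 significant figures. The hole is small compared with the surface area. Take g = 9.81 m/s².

Take point 1 at the surface (v₁ ≈ 0) and point 2 at the hole (at atmospheric pressure). Bernoulli: P₁ + ρg h = P_atm + ½ρv₂².
With P₁ − P_atm = 171000 Pa, v₂ = √(2gh + 2ΔP/ρ) = √(2·9.81·16.38 + 2·171000/921.2) = 26.32 m/s.

v ≈ 26.32 m/s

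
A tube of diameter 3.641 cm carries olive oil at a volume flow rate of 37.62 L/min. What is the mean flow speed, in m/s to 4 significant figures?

Q = 37.62 L/min = 0.0006270 m³/s.
v = Q/A = 0.0006270 / 0.001041 = 0.6022 m/s.

v ≈ 0.6022 m/s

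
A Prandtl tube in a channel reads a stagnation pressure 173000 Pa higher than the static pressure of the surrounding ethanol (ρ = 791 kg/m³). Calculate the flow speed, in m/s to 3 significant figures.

The dynamic pressure equals the rise in static pressure at the stagnation point: ΔP = ½ρv².
v = √(2ΔP/ρ) = √(2·173000/791) = 20.9 m/s.

v ≈ 20.9 m/s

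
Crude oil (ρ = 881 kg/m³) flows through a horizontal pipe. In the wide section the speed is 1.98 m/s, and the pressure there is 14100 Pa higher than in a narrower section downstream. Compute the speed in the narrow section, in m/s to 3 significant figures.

Horizontal Bernoulli: P₁ + ½ρv₁² = P₂ + ½ρv₂², so v₂² = v₁² + 2(P₁ − P₂)/ρ.
v₂ = √(1.98² + 2·14100/881) = √(3.92 + 32.0) = 5.99 m/s.

v₂ ≈ 5.99 m/s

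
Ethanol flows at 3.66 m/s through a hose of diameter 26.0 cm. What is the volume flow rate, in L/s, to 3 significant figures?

Q ≈ 194 L/s

Q = A·v = 0.0531 m² × 3.66 m/s = 0.194 m³/s.
Converting: 0.194 m³/s × 1000 = 194 L/s.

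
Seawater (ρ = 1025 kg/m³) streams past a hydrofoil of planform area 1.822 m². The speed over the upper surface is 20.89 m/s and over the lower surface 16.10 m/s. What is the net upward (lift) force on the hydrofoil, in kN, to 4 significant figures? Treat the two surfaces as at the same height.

With equal heights on the two surfaces, Bernoulli gives P_lower − P_upper = ½ρ(v_upper² − v_lower²).
ΔP = ½·1025·(20.89² − 16.10²) = 90810 Pa.
Lift = ΔP · A = 90810 × 1.822 = 165400 N.

F ≈ 165.4 kN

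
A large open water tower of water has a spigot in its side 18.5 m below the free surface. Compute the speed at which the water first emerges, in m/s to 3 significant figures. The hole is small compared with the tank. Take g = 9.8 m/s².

v ≈ 19.0 m/s

The surface is effectively still and both ends are open, so ½v² = gh and v = √(2·9.8·18.5) = 19.0 m/s.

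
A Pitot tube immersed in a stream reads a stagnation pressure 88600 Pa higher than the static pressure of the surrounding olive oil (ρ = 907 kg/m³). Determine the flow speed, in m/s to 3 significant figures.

The dynamic pressure equals the rise in static pressure at the stagnation point: ΔP = ½ρv².
v = √(2ΔP/ρ) = √(2·88600/907) = 14.0 m/s.

v = 14.0 m/s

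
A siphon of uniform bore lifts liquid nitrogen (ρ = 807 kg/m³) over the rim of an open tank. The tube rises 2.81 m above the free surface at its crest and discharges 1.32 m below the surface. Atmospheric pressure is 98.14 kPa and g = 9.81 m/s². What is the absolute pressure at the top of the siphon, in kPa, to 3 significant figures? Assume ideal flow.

From the surface to the outlet (both open to atmosphere, surface at rest): v = √(2g·h_out) = √(2·9.81·1.32) = 5.09 m/s.
Continuity keeps v the same throughout the tube; from surface to crest, P_atm + 0 = P_top + ½ρv² + ρg·h_top.
P_top = 98140 − ½·807·5.09² − 807·9.81·2.81 = 65400 Pa.

P_top ≈ 65.4 kPa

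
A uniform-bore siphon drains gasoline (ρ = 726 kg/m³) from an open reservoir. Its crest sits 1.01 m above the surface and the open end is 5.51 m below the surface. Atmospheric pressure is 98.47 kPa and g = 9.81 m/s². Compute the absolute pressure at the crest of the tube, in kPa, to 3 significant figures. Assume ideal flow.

P_top ≈ 52.0 kPa

Bernoulli surface→outlet gives ½v² = g·h_out, so v = √(2·9.81·5.51) = 10.4 m/s.
The bore is uniform, so the speed at the crest is the same v. Bernoulli surface→crest: P_atm = P_top + ½ρv² + ρg·h_top.
P_top = 98470 − ½·726·10.4² − 726·9.81·1.01 = 52000 Pa.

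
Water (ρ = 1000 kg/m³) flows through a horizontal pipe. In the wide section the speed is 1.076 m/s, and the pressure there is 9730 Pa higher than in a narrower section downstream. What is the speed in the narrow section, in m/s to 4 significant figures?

v₂ = 4.541 m/s

Horizontal Bernoulli: P₁ + ½ρv₁² = P₂ + ½ρv₂², so v₂² = v₁² + 2(P₁ − P₂)/ρ.
v₂ = √(1.076² + 2·9730/1000) = √(1.158 + 19.46) = 4.541 m/s.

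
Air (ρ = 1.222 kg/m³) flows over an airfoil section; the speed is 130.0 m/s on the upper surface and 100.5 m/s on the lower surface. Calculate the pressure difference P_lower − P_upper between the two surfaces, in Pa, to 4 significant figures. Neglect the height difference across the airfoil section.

ΔP ≈ 4155 Pa

Bernoulli (same height): P_lower − P_upper = ½ρ(v_upper² − v_lower²).
ΔP = ½·1.222·(130.0² − 100.5²) = 4155 Pa.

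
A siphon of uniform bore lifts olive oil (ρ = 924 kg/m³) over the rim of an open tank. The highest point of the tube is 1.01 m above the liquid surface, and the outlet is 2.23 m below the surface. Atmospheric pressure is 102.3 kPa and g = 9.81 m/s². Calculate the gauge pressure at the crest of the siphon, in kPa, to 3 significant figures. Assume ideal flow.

P_gauge ≈ -29.4 kPa

From the surface to the outlet (both open to atmosphere, surface at rest): v = √(2g·h_out) = √(2·9.81·2.23) = 6.61 m/s.
The bore is uniform, so the speed at the crest is the same v. Bernoulli surface→crest: P_atm = P_top + ½ρv² + ρg·h_top.
P_top = 102300 − ½·924·6.61² − 924·9.81·1.01 = 72900 Pa. So P_gauge = P_top − P_atm = -29400 Pa.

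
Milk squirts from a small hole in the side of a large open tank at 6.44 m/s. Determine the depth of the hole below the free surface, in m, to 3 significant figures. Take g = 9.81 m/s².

Torricelli: v = √(2gh), so h = v²/(2g).
h = 6.44²/(2·9.81) = 41.5/19.62 = 2.11 m.

h = 2.11 m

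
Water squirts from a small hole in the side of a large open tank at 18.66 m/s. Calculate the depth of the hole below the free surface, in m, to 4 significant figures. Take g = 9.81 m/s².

17.75 m

For a small hole in a large open tank, ½v² = gh, giving h = v²/(2g).
h = 18.66²/(2·9.81) = 348.2/19.62 = 17.75 m.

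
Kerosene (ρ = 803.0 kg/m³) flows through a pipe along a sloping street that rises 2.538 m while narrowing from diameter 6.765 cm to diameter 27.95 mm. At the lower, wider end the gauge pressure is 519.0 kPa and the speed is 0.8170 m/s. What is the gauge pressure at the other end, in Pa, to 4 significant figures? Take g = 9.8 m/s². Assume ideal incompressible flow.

The volume flow rate is constant, so v₂ = (A₁/A₂)v₁ = (35.94/6.136)·0.8170 = 4.786 m/s.
Applying Bernoulli between the two ends and solving for P₂: P₂ = P₁ + ½ρ(v₁² − v₂²) − ρgΔh.
P₂ = 519000 + ½·803.0·(0.8170² − 4.786²) − 803.0·9.8·(+2.538) = 519000 + (-8930) − (19970) = 490100 Pa.

P₂ ≈ 490100 Pa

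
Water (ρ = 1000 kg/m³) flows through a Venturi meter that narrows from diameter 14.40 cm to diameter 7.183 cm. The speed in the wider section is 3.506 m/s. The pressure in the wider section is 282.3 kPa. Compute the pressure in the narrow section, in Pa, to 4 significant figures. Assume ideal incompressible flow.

P₂ ≈ 189200 Pa

Mass conservation (A₁v₁ = A₂v₂) gives v₂ = 3.506 × 162.9/40.52 = 14.09 m/s.
The pipe is horizontal, so Bernoulli reduces to P₁ + ½ρv₁² = P₂ + ½ρv₂².
P₂ = P₁ − ½ρ(v₂² − v₁²) = 282300 − ½·1000·(14.09² − 3.506²) = 282300 − 93120 = 189200 Pa.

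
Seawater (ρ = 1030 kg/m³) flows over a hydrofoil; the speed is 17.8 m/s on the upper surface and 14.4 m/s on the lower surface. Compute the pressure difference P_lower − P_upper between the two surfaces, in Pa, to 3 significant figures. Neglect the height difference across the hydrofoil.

Bernoulli (same height): P_lower − P_upper = ½ρ(v_upper² − v_lower²).
ΔP = ½·1030·(17.8² − 14.4²) = 56400 Pa.

ΔP ≈ 56400 Pa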